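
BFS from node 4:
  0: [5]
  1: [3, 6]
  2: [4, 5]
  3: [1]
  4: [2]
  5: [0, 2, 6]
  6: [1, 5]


Visit 4, enqueue [2]
Visit 2, enqueue [5]
Visit 5, enqueue [0, 6]
Visit 0, enqueue []
Visit 6, enqueue [1]
Visit 1, enqueue [3]
Visit 3, enqueue []

BFS order: [4, 2, 5, 0, 6, 1, 3]


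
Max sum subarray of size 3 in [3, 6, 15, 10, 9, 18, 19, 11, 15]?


[0:3]: 24
[1:4]: 31
[2:5]: 34
[3:6]: 37
[4:7]: 46
[5:8]: 48
[6:9]: 45

Max: 48 at [5:8]


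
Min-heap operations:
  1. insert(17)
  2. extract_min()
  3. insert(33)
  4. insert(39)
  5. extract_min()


insert(17) -> [17]
extract_min()->17, []
insert(33) -> [33]
insert(39) -> [33, 39]
extract_min()->33, [39]

Final heap: [39]


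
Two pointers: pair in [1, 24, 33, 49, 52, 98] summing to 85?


lo=0(1)+hi=5(98)=99
lo=0(1)+hi=4(52)=53
lo=1(24)+hi=4(52)=76
lo=2(33)+hi=4(52)=85

Yes: 33+52=85


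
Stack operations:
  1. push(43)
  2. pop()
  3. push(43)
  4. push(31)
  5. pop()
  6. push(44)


push(43) -> [43]
pop()->43, []
push(43) -> [43]
push(31) -> [43, 31]
pop()->31, [43]
push(44) -> [43, 44]

Final stack: [43, 44]


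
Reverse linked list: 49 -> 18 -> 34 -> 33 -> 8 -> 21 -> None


Step 1: curr=49, set curr.next=prev(None) | reversed so far: 49
Step 2: curr=18, set curr.next=prev(49) | reversed so far: 18 -> 49
Step 3: curr=34, set curr.next=prev(18) | reversed so far: 34 -> 18 -> 49
Step 4: curr=33, set curr.next=prev(34) | reversed so far: 33 -> 34 -> 18 -> 49
Step 5: curr=8, set curr.next=prev(33) | reversed so far: 8 -> 33 -> 34 -> 18 -> 49
Step 6: curr=21, set curr.next=prev(8) | reversed so far: 21 -> 8 -> 33 -> 34 -> 18 -> 49

21 -> 8 -> 33 -> 34 -> 18 -> 49 -> None


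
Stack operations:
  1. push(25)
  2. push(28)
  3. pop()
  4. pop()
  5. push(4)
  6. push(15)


push(25) -> [25]
push(28) -> [25, 28]
pop()->28, [25]
pop()->25, []
push(4) -> [4]
push(15) -> [4, 15]

Final stack: [4, 15]


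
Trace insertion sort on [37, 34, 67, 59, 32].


Initial: [37, 34, 67, 59, 32]
Insert 34: [34, 37, 67, 59, 32]
Insert 67: [34, 37, 67, 59, 32]
Insert 59: [34, 37, 59, 67, 32]
Insert 32: [32, 34, 37, 59, 67]

Sorted: [32, 34, 37, 59, 67]


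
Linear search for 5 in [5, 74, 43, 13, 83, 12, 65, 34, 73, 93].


i=0: 5==5 found!

Found at 0, 1 comps


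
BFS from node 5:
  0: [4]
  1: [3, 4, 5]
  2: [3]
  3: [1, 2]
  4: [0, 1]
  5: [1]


Visit 5, enqueue [1]
Visit 1, enqueue [3, 4]
Visit 3, enqueue [2]
Visit 4, enqueue [0]
Visit 2, enqueue []
Visit 0, enqueue []

BFS order: [5, 1, 3, 4, 2, 0]


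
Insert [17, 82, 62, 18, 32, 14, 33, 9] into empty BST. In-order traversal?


Insert 17: root
Insert 82: R from 17
Insert 62: R from 17 -> L from 82
Insert 18: R from 17 -> L from 82 -> L from 62
Insert 32: R from 17 -> L from 82 -> L from 62 -> R from 18
Insert 14: L from 17
Insert 33: R from 17 -> L from 82 -> L from 62 -> R from 18 -> R from 32
Insert 9: L from 17 -> L from 14

In-order: [9, 14, 17, 18, 32, 33, 62, 82]


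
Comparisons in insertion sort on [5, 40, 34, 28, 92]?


Algorithm: insertion sort
Input: [5, 40, 34, 28, 92]
Sorted: [5, 28, 34, 40, 92]

7


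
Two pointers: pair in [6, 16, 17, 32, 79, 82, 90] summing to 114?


lo=0(6)+hi=6(90)=96
lo=1(16)+hi=6(90)=106
lo=2(17)+hi=6(90)=107
lo=3(32)+hi=6(90)=122
lo=3(32)+hi=5(82)=114

Yes: 32+82=114


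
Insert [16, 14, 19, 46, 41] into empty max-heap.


Insert 16: [16]
Insert 14: [16, 14]
Insert 19: [19, 14, 16]
Insert 46: [46, 19, 16, 14]
Insert 41: [46, 41, 16, 14, 19]

Final heap: [46, 41, 16, 14, 19]


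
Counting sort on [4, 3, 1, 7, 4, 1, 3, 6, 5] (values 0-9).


Input: [4, 3, 1, 7, 4, 1, 3, 6, 5]
Counts: [0, 2, 0, 2, 2, 1, 1, 1, 0, 0]

Sorted: [1, 1, 3, 3, 4, 4, 5, 6, 7]


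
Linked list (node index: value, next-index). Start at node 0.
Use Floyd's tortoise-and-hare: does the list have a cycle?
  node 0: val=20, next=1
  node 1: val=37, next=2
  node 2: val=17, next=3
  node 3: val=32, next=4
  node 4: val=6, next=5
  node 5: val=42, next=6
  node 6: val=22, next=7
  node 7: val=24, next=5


Floyd's tortoise (slow, +1) and hare (fast, +2):
  init: slow=0, fast=0
  step 1: slow=1, fast=2
  step 2: slow=2, fast=4
  step 3: slow=3, fast=6
  step 4: slow=4, fast=5
  step 5: slow=5, fast=7
  step 6: slow=6, fast=6
  slow == fast at node 6: cycle detected

Cycle: yes


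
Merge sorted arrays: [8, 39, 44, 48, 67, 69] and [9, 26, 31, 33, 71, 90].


Take 8 from A
Take 9 from B
Take 26 from B
Take 31 from B
Take 33 from B
Take 39 from A
Take 44 from A
Take 48 from A
Take 67 from A
Take 69 from A

Merged: [8, 9, 26, 31, 33, 39, 44, 48, 67, 69, 71, 90]


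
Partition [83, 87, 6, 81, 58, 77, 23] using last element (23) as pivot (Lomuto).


Pivot: 23
  6 <= 23: swap -> [6, 87, 83, 81, 58, 77, 23]
Place pivot at 1: [6, 23, 83, 81, 58, 77, 87]

Partitioned: [6, 23, 83, 81, 58, 77, 87]


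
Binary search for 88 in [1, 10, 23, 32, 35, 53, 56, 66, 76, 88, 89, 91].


Step 1: lo=0, hi=11, mid=5, val=53
Step 2: lo=6, hi=11, mid=8, val=76
Step 3: lo=9, hi=11, mid=10, val=89
Step 4: lo=9, hi=9, mid=9, val=88

Found at index 9


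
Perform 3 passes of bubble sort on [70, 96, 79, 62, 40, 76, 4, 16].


Initial: [70, 96, 79, 62, 40, 76, 4, 16]
Pass 1: [70, 79, 62, 40, 76, 4, 16, 96] (6 swaps)
Pass 2: [70, 62, 40, 76, 4, 16, 79, 96] (5 swaps)
Pass 3: [62, 40, 70, 4, 16, 76, 79, 96] (4 swaps)

After 3 passes: [62, 40, 70, 4, 16, 76, 79, 96]


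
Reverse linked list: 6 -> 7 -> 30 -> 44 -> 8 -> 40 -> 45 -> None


Step 1: curr=6, set curr.next=prev(None) | reversed so far: 6
Step 2: curr=7, set curr.next=prev(6) | reversed so far: 7 -> 6
Step 3: curr=30, set curr.next=prev(7) | reversed so far: 30 -> 7 -> 6
Step 4: curr=44, set curr.next=prev(30) | reversed so far: 44 -> 30 -> 7 -> 6
Step 5: curr=8, set curr.next=prev(44) | reversed so far: 8 -> 44 -> 30 -> 7 -> 6
Step 6: curr=40, set curr.next=prev(8) | reversed so far: 40 -> 8 -> 44 -> 30 -> 7 -> 6
Step 7: curr=45, set curr.next=prev(40) | reversed so far: 45 -> 40 -> 8 -> 44 -> 30 -> 7 -> 6

45 -> 40 -> 8 -> 44 -> 30 -> 7 -> 6 -> None


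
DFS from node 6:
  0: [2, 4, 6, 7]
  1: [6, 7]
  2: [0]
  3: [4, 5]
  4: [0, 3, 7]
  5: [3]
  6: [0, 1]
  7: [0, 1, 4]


Visit 6, push [1, 0]
Visit 0, push [7, 4, 2]
Visit 2, push []
Visit 4, push [7, 3]
Visit 3, push [5]
Visit 5, push []
Visit 7, push [1]
Visit 1, push []

DFS order: [6, 0, 2, 4, 3, 5, 7, 1]


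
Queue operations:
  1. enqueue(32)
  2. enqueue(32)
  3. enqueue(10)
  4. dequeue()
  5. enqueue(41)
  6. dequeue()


enqueue(32) -> [32]
enqueue(32) -> [32, 32]
enqueue(10) -> [32, 32, 10]
dequeue()->32, [32, 10]
enqueue(41) -> [32, 10, 41]
dequeue()->32, [10, 41]

Final queue: [10, 41]


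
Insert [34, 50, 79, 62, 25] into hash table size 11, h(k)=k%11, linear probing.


Insert 34: h=1 -> slot 1
Insert 50: h=6 -> slot 6
Insert 79: h=2 -> slot 2
Insert 62: h=7 -> slot 7
Insert 25: h=3 -> slot 3

Table: [None, 34, 79, 25, None, None, 50, 62, None, None, None]


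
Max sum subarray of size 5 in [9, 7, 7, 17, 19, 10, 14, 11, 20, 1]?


[0:5]: 59
[1:6]: 60
[2:7]: 67
[3:8]: 71
[4:9]: 74
[5:10]: 56

Max: 74 at [4:9]


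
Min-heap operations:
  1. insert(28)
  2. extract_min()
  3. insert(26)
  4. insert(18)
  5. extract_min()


insert(28) -> [28]
extract_min()->28, []
insert(26) -> [26]
insert(18) -> [18, 26]
extract_min()->18, [26]

Final heap: [26]


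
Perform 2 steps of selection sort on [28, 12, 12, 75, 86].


Initial: [28, 12, 12, 75, 86]
Step 1: min=12 at 1
  Swap: [12, 28, 12, 75, 86]
Step 2: min=12 at 2
  Swap: [12, 12, 28, 75, 86]

After 2 steps: [12, 12, 28, 75, 86]


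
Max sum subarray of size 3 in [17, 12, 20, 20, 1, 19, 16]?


[0:3]: 49
[1:4]: 52
[2:5]: 41
[3:6]: 40
[4:7]: 36

Max: 52 at [1:4]


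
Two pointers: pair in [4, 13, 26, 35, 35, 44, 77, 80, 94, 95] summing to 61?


lo=0(4)+hi=9(95)=99
lo=0(4)+hi=8(94)=98
lo=0(4)+hi=7(80)=84
lo=0(4)+hi=6(77)=81
lo=0(4)+hi=5(44)=48
lo=1(13)+hi=5(44)=57
lo=2(26)+hi=5(44)=70
lo=2(26)+hi=4(35)=61

Yes: 26+35=61


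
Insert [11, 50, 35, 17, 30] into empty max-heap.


Insert 11: [11]
Insert 50: [50, 11]
Insert 35: [50, 11, 35]
Insert 17: [50, 17, 35, 11]
Insert 30: [50, 30, 35, 11, 17]

Final heap: [50, 30, 35, 11, 17]


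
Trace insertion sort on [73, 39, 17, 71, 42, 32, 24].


Initial: [73, 39, 17, 71, 42, 32, 24]
Insert 39: [39, 73, 17, 71, 42, 32, 24]
Insert 17: [17, 39, 73, 71, 42, 32, 24]
Insert 71: [17, 39, 71, 73, 42, 32, 24]
Insert 42: [17, 39, 42, 71, 73, 32, 24]
Insert 32: [17, 32, 39, 42, 71, 73, 24]
Insert 24: [17, 24, 32, 39, 42, 71, 73]

Sorted: [17, 24, 32, 39, 42, 71, 73]


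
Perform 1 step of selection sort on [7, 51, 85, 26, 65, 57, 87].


Initial: [7, 51, 85, 26, 65, 57, 87]
Step 1: min=7 at 0
  Swap: [7, 51, 85, 26, 65, 57, 87]

After 1 step: [7, 51, 85, 26, 65, 57, 87]


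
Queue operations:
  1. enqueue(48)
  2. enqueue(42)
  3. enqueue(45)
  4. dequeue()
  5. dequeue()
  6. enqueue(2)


enqueue(48) -> [48]
enqueue(42) -> [48, 42]
enqueue(45) -> [48, 42, 45]
dequeue()->48, [42, 45]
dequeue()->42, [45]
enqueue(2) -> [45, 2]

Final queue: [45, 2]


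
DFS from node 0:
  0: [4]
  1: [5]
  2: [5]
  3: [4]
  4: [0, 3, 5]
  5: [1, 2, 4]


Visit 0, push [4]
Visit 4, push [5, 3]
Visit 3, push []
Visit 5, push [2, 1]
Visit 1, push []
Visit 2, push []

DFS order: [0, 4, 3, 5, 1, 2]


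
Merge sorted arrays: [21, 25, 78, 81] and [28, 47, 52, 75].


Take 21 from A
Take 25 from A
Take 28 from B
Take 47 from B
Take 52 from B
Take 75 from B

Merged: [21, 25, 28, 47, 52, 75, 78, 81]


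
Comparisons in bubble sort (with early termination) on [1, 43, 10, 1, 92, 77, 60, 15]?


Algorithm: bubble sort (with early termination)
Input: [1, 43, 10, 1, 92, 77, 60, 15]
Sorted: [1, 1, 10, 15, 43, 60, 77, 92]

25


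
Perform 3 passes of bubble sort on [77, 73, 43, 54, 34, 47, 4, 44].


Initial: [77, 73, 43, 54, 34, 47, 4, 44]
Pass 1: [73, 43, 54, 34, 47, 4, 44, 77] (7 swaps)
Pass 2: [43, 54, 34, 47, 4, 44, 73, 77] (6 swaps)
Pass 3: [43, 34, 47, 4, 44, 54, 73, 77] (4 swaps)

After 3 passes: [43, 34, 47, 4, 44, 54, 73, 77]


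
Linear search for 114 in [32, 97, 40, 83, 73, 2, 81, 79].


i=0: 32!=114
i=1: 97!=114
i=2: 40!=114
i=3: 83!=114
i=4: 73!=114
i=5: 2!=114
i=6: 81!=114
i=7: 79!=114

Not found, 8 comps


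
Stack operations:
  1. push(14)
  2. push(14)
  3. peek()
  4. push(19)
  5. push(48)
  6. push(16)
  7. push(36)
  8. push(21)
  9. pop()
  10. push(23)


push(14) -> [14]
push(14) -> [14, 14]
peek()->14
push(19) -> [14, 14, 19]
push(48) -> [14, 14, 19, 48]
push(16) -> [14, 14, 19, 48, 16]
push(36) -> [14, 14, 19, 48, 16, 36]
push(21) -> [14, 14, 19, 48, 16, 36, 21]
pop()->21, [14, 14, 19, 48, 16, 36]
push(23) -> [14, 14, 19, 48, 16, 36, 23]

Final stack: [14, 14, 19, 48, 16, 36, 23]


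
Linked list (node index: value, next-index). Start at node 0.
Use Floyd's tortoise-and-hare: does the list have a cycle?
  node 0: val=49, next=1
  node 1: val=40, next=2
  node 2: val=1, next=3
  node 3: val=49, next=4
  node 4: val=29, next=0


Floyd's tortoise (slow, +1) and hare (fast, +2):
  init: slow=0, fast=0
  step 1: slow=1, fast=2
  step 2: slow=2, fast=4
  step 3: slow=3, fast=1
  step 4: slow=4, fast=3
  step 5: slow=0, fast=0
  slow == fast at node 0: cycle detected

Cycle: yes


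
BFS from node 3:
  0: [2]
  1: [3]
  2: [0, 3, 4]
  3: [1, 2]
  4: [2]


Visit 3, enqueue [1, 2]
Visit 1, enqueue []
Visit 2, enqueue [0, 4]
Visit 0, enqueue []
Visit 4, enqueue []

BFS order: [3, 1, 2, 0, 4]


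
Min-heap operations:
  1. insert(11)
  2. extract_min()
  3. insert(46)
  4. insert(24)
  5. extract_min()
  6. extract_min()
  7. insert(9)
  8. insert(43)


insert(11) -> [11]
extract_min()->11, []
insert(46) -> [46]
insert(24) -> [24, 46]
extract_min()->24, [46]
extract_min()->46, []
insert(9) -> [9]
insert(43) -> [9, 43]

Final heap: [9, 43]


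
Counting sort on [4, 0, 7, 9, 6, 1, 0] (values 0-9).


Input: [4, 0, 7, 9, 6, 1, 0]
Counts: [2, 1, 0, 0, 1, 0, 1, 1, 0, 1]

Sorted: [0, 0, 1, 4, 6, 7, 9]


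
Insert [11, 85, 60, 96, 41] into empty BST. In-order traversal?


Insert 11: root
Insert 85: R from 11
Insert 60: R from 11 -> L from 85
Insert 96: R from 11 -> R from 85
Insert 41: R from 11 -> L from 85 -> L from 60

In-order: [11, 41, 60, 85, 96]


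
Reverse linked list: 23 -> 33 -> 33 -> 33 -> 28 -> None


Step 1: curr=23, set curr.next=prev(None) | reversed so far: 23
Step 2: curr=33, set curr.next=prev(23) | reversed so far: 33 -> 23
Step 3: curr=33, set curr.next=prev(33) | reversed so far: 33 -> 33 -> 23
Step 4: curr=33, set curr.next=prev(33) | reversed so far: 33 -> 33 -> 33 -> 23
Step 5: curr=28, set curr.next=prev(33) | reversed so far: 28 -> 33 -> 33 -> 33 -> 23

28 -> 33 -> 33 -> 33 -> 23 -> None


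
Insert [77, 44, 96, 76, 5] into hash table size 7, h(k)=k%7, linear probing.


Insert 77: h=0 -> slot 0
Insert 44: h=2 -> slot 2
Insert 96: h=5 -> slot 5
Insert 76: h=6 -> slot 6
Insert 5: h=5, 3 probes -> slot 1

Table: [77, 5, 44, None, None, 96, 76]


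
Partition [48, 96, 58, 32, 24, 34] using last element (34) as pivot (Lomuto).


Pivot: 34
  32 <= 34: swap -> [32, 96, 58, 48, 24, 34]
  24 <= 34: swap -> [32, 24, 58, 48, 96, 34]
Place pivot at 2: [32, 24, 34, 48, 96, 58]

Partitioned: [32, 24, 34, 48, 96, 58]


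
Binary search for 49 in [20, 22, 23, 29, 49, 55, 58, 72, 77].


Step 1: lo=0, hi=8, mid=4, val=49

Found at index 4


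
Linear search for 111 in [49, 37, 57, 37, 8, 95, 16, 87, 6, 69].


i=0: 49!=111
i=1: 37!=111
i=2: 57!=111
i=3: 37!=111
i=4: 8!=111
i=5: 95!=111
i=6: 16!=111
i=7: 87!=111
i=8: 6!=111
i=9: 69!=111

Not found, 10 comps


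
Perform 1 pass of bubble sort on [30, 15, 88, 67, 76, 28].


Initial: [30, 15, 88, 67, 76, 28]
Pass 1: [15, 30, 67, 76, 28, 88] (4 swaps)

After 1 pass: [15, 30, 67, 76, 28, 88]


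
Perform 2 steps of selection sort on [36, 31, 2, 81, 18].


Initial: [36, 31, 2, 81, 18]
Step 1: min=2 at 2
  Swap: [2, 31, 36, 81, 18]
Step 2: min=18 at 4
  Swap: [2, 18, 36, 81, 31]

After 2 steps: [2, 18, 36, 81, 31]


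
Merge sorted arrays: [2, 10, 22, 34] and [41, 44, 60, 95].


Take 2 from A
Take 10 from A
Take 22 from A
Take 34 from A

Merged: [2, 10, 22, 34, 41, 44, 60, 95]


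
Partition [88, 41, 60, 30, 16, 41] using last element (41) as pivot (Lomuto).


Pivot: 41
  41 <= 41: swap -> [41, 88, 60, 30, 16, 41]
  30 <= 41: swap -> [41, 30, 60, 88, 16, 41]
  16 <= 41: swap -> [41, 30, 16, 88, 60, 41]
Place pivot at 3: [41, 30, 16, 41, 60, 88]

Partitioned: [41, 30, 16, 41, 60, 88]


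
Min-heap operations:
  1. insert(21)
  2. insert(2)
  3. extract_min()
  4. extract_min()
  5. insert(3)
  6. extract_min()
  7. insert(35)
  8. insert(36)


insert(21) -> [21]
insert(2) -> [2, 21]
extract_min()->2, [21]
extract_min()->21, []
insert(3) -> [3]
extract_min()->3, []
insert(35) -> [35]
insert(36) -> [35, 36]

Final heap: [35, 36]


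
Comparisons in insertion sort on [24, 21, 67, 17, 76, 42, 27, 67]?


Algorithm: insertion sort
Input: [24, 21, 67, 17, 76, 42, 27, 67]
Sorted: [17, 21, 24, 27, 42, 67, 67, 76]

15


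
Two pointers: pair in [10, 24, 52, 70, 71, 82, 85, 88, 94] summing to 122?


lo=0(10)+hi=8(94)=104
lo=1(24)+hi=8(94)=118
lo=2(52)+hi=8(94)=146
lo=2(52)+hi=7(88)=140
lo=2(52)+hi=6(85)=137
lo=2(52)+hi=5(82)=134
lo=2(52)+hi=4(71)=123
lo=2(52)+hi=3(70)=122

Yes: 52+70=122


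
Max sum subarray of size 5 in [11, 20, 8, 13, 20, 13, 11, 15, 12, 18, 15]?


[0:5]: 72
[1:6]: 74
[2:7]: 65
[3:8]: 72
[4:9]: 71
[5:10]: 69
[6:11]: 71

Max: 74 at [1:6]


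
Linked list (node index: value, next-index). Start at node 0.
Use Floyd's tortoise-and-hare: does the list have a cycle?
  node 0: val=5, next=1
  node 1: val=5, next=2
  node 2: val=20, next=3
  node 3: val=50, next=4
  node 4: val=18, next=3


Floyd's tortoise (slow, +1) and hare (fast, +2):
  init: slow=0, fast=0
  step 1: slow=1, fast=2
  step 2: slow=2, fast=4
  step 3: slow=3, fast=4
  step 4: slow=4, fast=4
  slow == fast at node 4: cycle detected

Cycle: yes


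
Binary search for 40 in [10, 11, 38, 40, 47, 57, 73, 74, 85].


Step 1: lo=0, hi=8, mid=4, val=47
Step 2: lo=0, hi=3, mid=1, val=11
Step 3: lo=2, hi=3, mid=2, val=38
Step 4: lo=3, hi=3, mid=3, val=40

Found at index 3


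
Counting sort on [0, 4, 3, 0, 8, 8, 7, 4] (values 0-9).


Input: [0, 4, 3, 0, 8, 8, 7, 4]
Counts: [2, 0, 0, 1, 2, 0, 0, 1, 2, 0]

Sorted: [0, 0, 3, 4, 4, 7, 8, 8]


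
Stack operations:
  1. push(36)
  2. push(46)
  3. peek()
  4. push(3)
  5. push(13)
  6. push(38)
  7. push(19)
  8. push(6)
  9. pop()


push(36) -> [36]
push(46) -> [36, 46]
peek()->46
push(3) -> [36, 46, 3]
push(13) -> [36, 46, 3, 13]
push(38) -> [36, 46, 3, 13, 38]
push(19) -> [36, 46, 3, 13, 38, 19]
push(6) -> [36, 46, 3, 13, 38, 19, 6]
pop()->6, [36, 46, 3, 13, 38, 19]

Final stack: [36, 46, 3, 13, 38, 19]


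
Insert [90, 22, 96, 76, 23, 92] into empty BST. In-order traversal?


Insert 90: root
Insert 22: L from 90
Insert 96: R from 90
Insert 76: L from 90 -> R from 22
Insert 23: L from 90 -> R from 22 -> L from 76
Insert 92: R from 90 -> L from 96

In-order: [22, 23, 76, 90, 92, 96]


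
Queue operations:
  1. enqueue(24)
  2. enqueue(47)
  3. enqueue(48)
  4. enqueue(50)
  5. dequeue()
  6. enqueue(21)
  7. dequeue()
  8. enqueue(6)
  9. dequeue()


enqueue(24) -> [24]
enqueue(47) -> [24, 47]
enqueue(48) -> [24, 47, 48]
enqueue(50) -> [24, 47, 48, 50]
dequeue()->24, [47, 48, 50]
enqueue(21) -> [47, 48, 50, 21]
dequeue()->47, [48, 50, 21]
enqueue(6) -> [48, 50, 21, 6]
dequeue()->48, [50, 21, 6]

Final queue: [50, 21, 6]


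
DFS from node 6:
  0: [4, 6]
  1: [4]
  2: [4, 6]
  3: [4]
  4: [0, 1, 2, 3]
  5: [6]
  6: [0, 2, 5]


Visit 6, push [5, 2, 0]
Visit 0, push [4]
Visit 4, push [3, 2, 1]
Visit 1, push []
Visit 2, push []
Visit 3, push []
Visit 5, push []

DFS order: [6, 0, 4, 1, 2, 3, 5]


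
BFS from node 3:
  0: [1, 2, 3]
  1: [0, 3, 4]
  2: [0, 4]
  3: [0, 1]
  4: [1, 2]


Visit 3, enqueue [0, 1]
Visit 0, enqueue [2]
Visit 1, enqueue [4]
Visit 2, enqueue []
Visit 4, enqueue []

BFS order: [3, 0, 1, 2, 4]


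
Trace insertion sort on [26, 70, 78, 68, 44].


Initial: [26, 70, 78, 68, 44]
Insert 70: [26, 70, 78, 68, 44]
Insert 78: [26, 70, 78, 68, 44]
Insert 68: [26, 68, 70, 78, 44]
Insert 44: [26, 44, 68, 70, 78]

Sorted: [26, 44, 68, 70, 78]


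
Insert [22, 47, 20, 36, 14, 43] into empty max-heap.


Insert 22: [22]
Insert 47: [47, 22]
Insert 20: [47, 22, 20]
Insert 36: [47, 36, 20, 22]
Insert 14: [47, 36, 20, 22, 14]
Insert 43: [47, 36, 43, 22, 14, 20]

Final heap: [47, 36, 43, 22, 14, 20]


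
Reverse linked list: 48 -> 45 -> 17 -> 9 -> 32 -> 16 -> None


Step 1: curr=48, set curr.next=prev(None) | reversed so far: 48
Step 2: curr=45, set curr.next=prev(48) | reversed so far: 45 -> 48
Step 3: curr=17, set curr.next=prev(45) | reversed so far: 17 -> 45 -> 48
Step 4: curr=9, set curr.next=prev(17) | reversed so far: 9 -> 17 -> 45 -> 48
Step 5: curr=32, set curr.next=prev(9) | reversed so far: 32 -> 9 -> 17 -> 45 -> 48
Step 6: curr=16, set curr.next=prev(32) | reversed so far: 16 -> 32 -> 9 -> 17 -> 45 -> 48

16 -> 32 -> 9 -> 17 -> 45 -> 48 -> None


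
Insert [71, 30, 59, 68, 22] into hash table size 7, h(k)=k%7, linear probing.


Insert 71: h=1 -> slot 1
Insert 30: h=2 -> slot 2
Insert 59: h=3 -> slot 3
Insert 68: h=5 -> slot 5
Insert 22: h=1, 3 probes -> slot 4

Table: [None, 71, 30, 59, 22, 68, None]


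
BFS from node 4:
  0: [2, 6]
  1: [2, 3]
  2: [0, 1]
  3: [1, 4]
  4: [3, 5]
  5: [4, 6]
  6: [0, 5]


Visit 4, enqueue [3, 5]
Visit 3, enqueue [1]
Visit 5, enqueue [6]
Visit 1, enqueue [2]
Visit 6, enqueue [0]
Visit 2, enqueue []
Visit 0, enqueue []

BFS order: [4, 3, 5, 1, 6, 2, 0]


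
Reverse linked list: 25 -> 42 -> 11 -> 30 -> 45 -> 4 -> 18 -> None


Step 1: curr=25, set curr.next=prev(None) | reversed so far: 25
Step 2: curr=42, set curr.next=prev(25) | reversed so far: 42 -> 25
Step 3: curr=11, set curr.next=prev(42) | reversed so far: 11 -> 42 -> 25
Step 4: curr=30, set curr.next=prev(11) | reversed so far: 30 -> 11 -> 42 -> 25
Step 5: curr=45, set curr.next=prev(30) | reversed so far: 45 -> 30 -> 11 -> 42 -> 25
Step 6: curr=4, set curr.next=prev(45) | reversed so far: 4 -> 45 -> 30 -> 11 -> 42 -> 25
Step 7: curr=18, set curr.next=prev(4) | reversed so far: 18 -> 4 -> 45 -> 30 -> 11 -> 42 -> 25

18 -> 4 -> 45 -> 30 -> 11 -> 42 -> 25 -> None


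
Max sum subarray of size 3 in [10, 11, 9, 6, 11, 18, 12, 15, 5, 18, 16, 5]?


[0:3]: 30
[1:4]: 26
[2:5]: 26
[3:6]: 35
[4:7]: 41
[5:8]: 45
[6:9]: 32
[7:10]: 38
[8:11]: 39
[9:12]: 39

Max: 45 at [5:8]


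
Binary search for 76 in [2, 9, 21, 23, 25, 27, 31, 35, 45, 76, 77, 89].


Step 1: lo=0, hi=11, mid=5, val=27
Step 2: lo=6, hi=11, mid=8, val=45
Step 3: lo=9, hi=11, mid=10, val=77
Step 4: lo=9, hi=9, mid=9, val=76

Found at index 9


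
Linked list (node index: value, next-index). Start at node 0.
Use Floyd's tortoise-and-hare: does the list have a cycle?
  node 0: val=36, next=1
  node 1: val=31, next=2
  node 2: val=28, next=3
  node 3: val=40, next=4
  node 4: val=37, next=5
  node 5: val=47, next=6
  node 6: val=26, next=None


Floyd's tortoise (slow, +1) and hare (fast, +2):
  init: slow=0, fast=0
  step 1: slow=1, fast=2
  step 2: slow=2, fast=4
  step 3: slow=3, fast=6
  step 4: fast -> None, no cycle

Cycle: no


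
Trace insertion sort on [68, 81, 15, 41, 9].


Initial: [68, 81, 15, 41, 9]
Insert 81: [68, 81, 15, 41, 9]
Insert 15: [15, 68, 81, 41, 9]
Insert 41: [15, 41, 68, 81, 9]
Insert 9: [9, 15, 41, 68, 81]

Sorted: [9, 15, 41, 68, 81]


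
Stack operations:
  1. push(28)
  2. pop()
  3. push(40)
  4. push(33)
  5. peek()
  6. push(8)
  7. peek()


push(28) -> [28]
pop()->28, []
push(40) -> [40]
push(33) -> [40, 33]
peek()->33
push(8) -> [40, 33, 8]
peek()->8

Final stack: [40, 33, 8]


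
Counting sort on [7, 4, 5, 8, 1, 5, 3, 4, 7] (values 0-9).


Input: [7, 4, 5, 8, 1, 5, 3, 4, 7]
Counts: [0, 1, 0, 1, 2, 2, 0, 2, 1, 0]

Sorted: [1, 3, 4, 4, 5, 5, 7, 7, 8]


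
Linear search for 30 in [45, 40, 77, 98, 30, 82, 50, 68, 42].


i=0: 45!=30
i=1: 40!=30
i=2: 77!=30
i=3: 98!=30
i=4: 30==30 found!

Found at 4, 5 comps


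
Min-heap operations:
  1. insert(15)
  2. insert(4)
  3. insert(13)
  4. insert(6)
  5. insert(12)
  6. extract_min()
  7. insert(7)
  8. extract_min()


insert(15) -> [15]
insert(4) -> [4, 15]
insert(13) -> [4, 15, 13]
insert(6) -> [4, 6, 13, 15]
insert(12) -> [4, 6, 13, 15, 12]
extract_min()->4, [6, 12, 13, 15]
insert(7) -> [6, 7, 13, 15, 12]
extract_min()->6, [7, 12, 13, 15]

Final heap: [7, 12, 13, 15]


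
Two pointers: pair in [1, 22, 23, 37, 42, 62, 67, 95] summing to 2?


lo=0(1)+hi=7(95)=96
lo=0(1)+hi=6(67)=68
lo=0(1)+hi=5(62)=63
lo=0(1)+hi=4(42)=43
lo=0(1)+hi=3(37)=38
lo=0(1)+hi=2(23)=24
lo=0(1)+hi=1(22)=23

No pair found


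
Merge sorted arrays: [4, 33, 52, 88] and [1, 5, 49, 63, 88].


Take 1 from B
Take 4 from A
Take 5 from B
Take 33 from A
Take 49 from B
Take 52 from A
Take 63 from B
Take 88 from A

Merged: [1, 4, 5, 33, 49, 52, 63, 88, 88]


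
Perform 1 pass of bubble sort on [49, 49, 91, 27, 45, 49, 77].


Initial: [49, 49, 91, 27, 45, 49, 77]
Pass 1: [49, 49, 27, 45, 49, 77, 91] (4 swaps)

After 1 pass: [49, 49, 27, 45, 49, 77, 91]


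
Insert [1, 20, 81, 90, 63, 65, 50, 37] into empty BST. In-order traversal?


Insert 1: root
Insert 20: R from 1
Insert 81: R from 1 -> R from 20
Insert 90: R from 1 -> R from 20 -> R from 81
Insert 63: R from 1 -> R from 20 -> L from 81
Insert 65: R from 1 -> R from 20 -> L from 81 -> R from 63
Insert 50: R from 1 -> R from 20 -> L from 81 -> L from 63
Insert 37: R from 1 -> R from 20 -> L from 81 -> L from 63 -> L from 50

In-order: [1, 20, 37, 50, 63, 65, 81, 90]


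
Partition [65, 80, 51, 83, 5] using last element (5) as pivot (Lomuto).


Pivot: 5
Place pivot at 0: [5, 80, 51, 83, 65]

Partitioned: [5, 80, 51, 83, 65]


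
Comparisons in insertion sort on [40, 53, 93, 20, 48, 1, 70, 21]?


Algorithm: insertion sort
Input: [40, 53, 93, 20, 48, 1, 70, 21]
Sorted: [1, 20, 21, 40, 48, 53, 70, 93]

21


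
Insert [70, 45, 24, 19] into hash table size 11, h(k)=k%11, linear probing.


Insert 70: h=4 -> slot 4
Insert 45: h=1 -> slot 1
Insert 24: h=2 -> slot 2
Insert 19: h=8 -> slot 8

Table: [None, 45, 24, None, 70, None, None, None, 19, None, None]


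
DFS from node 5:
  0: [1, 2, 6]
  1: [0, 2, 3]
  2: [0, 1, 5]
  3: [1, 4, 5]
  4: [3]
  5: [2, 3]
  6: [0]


Visit 5, push [3, 2]
Visit 2, push [1, 0]
Visit 0, push [6, 1]
Visit 1, push [3]
Visit 3, push [4]
Visit 4, push []
Visit 6, push []

DFS order: [5, 2, 0, 1, 3, 4, 6]


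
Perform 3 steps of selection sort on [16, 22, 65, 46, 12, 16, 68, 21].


Initial: [16, 22, 65, 46, 12, 16, 68, 21]
Step 1: min=12 at 4
  Swap: [12, 22, 65, 46, 16, 16, 68, 21]
Step 2: min=16 at 4
  Swap: [12, 16, 65, 46, 22, 16, 68, 21]
Step 3: min=16 at 5
  Swap: [12, 16, 16, 46, 22, 65, 68, 21]

After 3 steps: [12, 16, 16, 46, 22, 65, 68, 21]


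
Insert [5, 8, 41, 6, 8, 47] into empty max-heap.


Insert 5: [5]
Insert 8: [8, 5]
Insert 41: [41, 5, 8]
Insert 6: [41, 6, 8, 5]
Insert 8: [41, 8, 8, 5, 6]
Insert 47: [47, 8, 41, 5, 6, 8]

Final heap: [47, 8, 41, 5, 6, 8]


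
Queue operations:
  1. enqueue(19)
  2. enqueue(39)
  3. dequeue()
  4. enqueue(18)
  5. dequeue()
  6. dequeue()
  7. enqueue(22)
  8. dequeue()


enqueue(19) -> [19]
enqueue(39) -> [19, 39]
dequeue()->19, [39]
enqueue(18) -> [39, 18]
dequeue()->39, [18]
dequeue()->18, []
enqueue(22) -> [22]
dequeue()->22, []

Final queue: []


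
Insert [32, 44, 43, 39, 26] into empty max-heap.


Insert 32: [32]
Insert 44: [44, 32]
Insert 43: [44, 32, 43]
Insert 39: [44, 39, 43, 32]
Insert 26: [44, 39, 43, 32, 26]

Final heap: [44, 39, 43, 32, 26]


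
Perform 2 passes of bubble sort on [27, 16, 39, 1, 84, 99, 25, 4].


Initial: [27, 16, 39, 1, 84, 99, 25, 4]
Pass 1: [16, 27, 1, 39, 84, 25, 4, 99] (4 swaps)
Pass 2: [16, 1, 27, 39, 25, 4, 84, 99] (3 swaps)

After 2 passes: [16, 1, 27, 39, 25, 4, 84, 99]


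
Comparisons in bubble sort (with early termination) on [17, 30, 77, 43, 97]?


Algorithm: bubble sort (with early termination)
Input: [17, 30, 77, 43, 97]
Sorted: [17, 30, 43, 77, 97]

7


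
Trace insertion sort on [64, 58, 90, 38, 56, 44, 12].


Initial: [64, 58, 90, 38, 56, 44, 12]
Insert 58: [58, 64, 90, 38, 56, 44, 12]
Insert 90: [58, 64, 90, 38, 56, 44, 12]
Insert 38: [38, 58, 64, 90, 56, 44, 12]
Insert 56: [38, 56, 58, 64, 90, 44, 12]
Insert 44: [38, 44, 56, 58, 64, 90, 12]
Insert 12: [12, 38, 44, 56, 58, 64, 90]

Sorted: [12, 38, 44, 56, 58, 64, 90]


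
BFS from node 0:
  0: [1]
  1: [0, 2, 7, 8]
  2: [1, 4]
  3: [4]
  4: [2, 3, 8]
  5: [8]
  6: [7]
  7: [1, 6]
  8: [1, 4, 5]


Visit 0, enqueue [1]
Visit 1, enqueue [2, 7, 8]
Visit 2, enqueue [4]
Visit 7, enqueue [6]
Visit 8, enqueue [5]
Visit 4, enqueue [3]
Visit 6, enqueue []
Visit 5, enqueue []
Visit 3, enqueue []

BFS order: [0, 1, 2, 7, 8, 4, 6, 5, 3]


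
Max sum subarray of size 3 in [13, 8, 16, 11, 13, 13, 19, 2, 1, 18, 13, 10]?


[0:3]: 37
[1:4]: 35
[2:5]: 40
[3:6]: 37
[4:7]: 45
[5:8]: 34
[6:9]: 22
[7:10]: 21
[8:11]: 32
[9:12]: 41

Max: 45 at [4:7]


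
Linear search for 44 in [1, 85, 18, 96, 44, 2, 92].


i=0: 1!=44
i=1: 85!=44
i=2: 18!=44
i=3: 96!=44
i=4: 44==44 found!

Found at 4, 5 comps


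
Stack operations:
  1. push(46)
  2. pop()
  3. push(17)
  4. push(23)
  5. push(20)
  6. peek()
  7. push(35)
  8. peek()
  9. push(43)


push(46) -> [46]
pop()->46, []
push(17) -> [17]
push(23) -> [17, 23]
push(20) -> [17, 23, 20]
peek()->20
push(35) -> [17, 23, 20, 35]
peek()->35
push(43) -> [17, 23, 20, 35, 43]

Final stack: [17, 23, 20, 35, 43]


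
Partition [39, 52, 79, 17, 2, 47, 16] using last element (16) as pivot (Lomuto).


Pivot: 16
  2 <= 16: swap -> [2, 52, 79, 17, 39, 47, 16]
Place pivot at 1: [2, 16, 79, 17, 39, 47, 52]

Partitioned: [2, 16, 79, 17, 39, 47, 52]


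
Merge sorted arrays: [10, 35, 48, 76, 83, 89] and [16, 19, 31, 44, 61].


Take 10 from A
Take 16 from B
Take 19 from B
Take 31 from B
Take 35 from A
Take 44 from B
Take 48 from A
Take 61 from B

Merged: [10, 16, 19, 31, 35, 44, 48, 61, 76, 83, 89]


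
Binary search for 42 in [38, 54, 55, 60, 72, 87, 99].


Step 1: lo=0, hi=6, mid=3, val=60
Step 2: lo=0, hi=2, mid=1, val=54
Step 3: lo=0, hi=0, mid=0, val=38

Not found


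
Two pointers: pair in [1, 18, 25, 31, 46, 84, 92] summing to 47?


lo=0(1)+hi=6(92)=93
lo=0(1)+hi=5(84)=85
lo=0(1)+hi=4(46)=47

Yes: 1+46=47


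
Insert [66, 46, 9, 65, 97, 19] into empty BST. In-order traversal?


Insert 66: root
Insert 46: L from 66
Insert 9: L from 66 -> L from 46
Insert 65: L from 66 -> R from 46
Insert 97: R from 66
Insert 19: L from 66 -> L from 46 -> R from 9

In-order: [9, 19, 46, 65, 66, 97]


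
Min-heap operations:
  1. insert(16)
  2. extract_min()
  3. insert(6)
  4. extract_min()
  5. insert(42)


insert(16) -> [16]
extract_min()->16, []
insert(6) -> [6]
extract_min()->6, []
insert(42) -> [42]

Final heap: [42]


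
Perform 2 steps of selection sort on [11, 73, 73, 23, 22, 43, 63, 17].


Initial: [11, 73, 73, 23, 22, 43, 63, 17]
Step 1: min=11 at 0
  Swap: [11, 73, 73, 23, 22, 43, 63, 17]
Step 2: min=17 at 7
  Swap: [11, 17, 73, 23, 22, 43, 63, 73]

After 2 steps: [11, 17, 73, 23, 22, 43, 63, 73]


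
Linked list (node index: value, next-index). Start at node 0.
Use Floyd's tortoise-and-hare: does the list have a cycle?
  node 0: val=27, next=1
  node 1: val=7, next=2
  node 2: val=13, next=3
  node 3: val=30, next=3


Floyd's tortoise (slow, +1) and hare (fast, +2):
  init: slow=0, fast=0
  step 1: slow=1, fast=2
  step 2: slow=2, fast=3
  step 3: slow=3, fast=3
  slow == fast at node 3: cycle detected

Cycle: yes


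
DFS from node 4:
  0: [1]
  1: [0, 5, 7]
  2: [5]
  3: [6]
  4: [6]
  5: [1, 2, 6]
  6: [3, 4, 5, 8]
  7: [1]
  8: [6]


Visit 4, push [6]
Visit 6, push [8, 5, 3]
Visit 3, push []
Visit 5, push [2, 1]
Visit 1, push [7, 0]
Visit 0, push []
Visit 7, push []
Visit 2, push []
Visit 8, push []

DFS order: [4, 6, 3, 5, 1, 0, 7, 2, 8]


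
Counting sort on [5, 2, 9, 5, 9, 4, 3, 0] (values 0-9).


Input: [5, 2, 9, 5, 9, 4, 3, 0]
Counts: [1, 0, 1, 1, 1, 2, 0, 0, 0, 2]

Sorted: [0, 2, 3, 4, 5, 5, 9, 9]


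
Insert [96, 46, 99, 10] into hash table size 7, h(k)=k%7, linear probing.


Insert 96: h=5 -> slot 5
Insert 46: h=4 -> slot 4
Insert 99: h=1 -> slot 1
Insert 10: h=3 -> slot 3

Table: [None, 99, None, 10, 46, 96, None]


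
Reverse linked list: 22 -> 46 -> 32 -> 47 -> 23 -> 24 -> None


Step 1: curr=22, set curr.next=prev(None) | reversed so far: 22
Step 2: curr=46, set curr.next=prev(22) | reversed so far: 46 -> 22
Step 3: curr=32, set curr.next=prev(46) | reversed so far: 32 -> 46 -> 22
Step 4: curr=47, set curr.next=prev(32) | reversed so far: 47 -> 32 -> 46 -> 22
Step 5: curr=23, set curr.next=prev(47) | reversed so far: 23 -> 47 -> 32 -> 46 -> 22
Step 6: curr=24, set curr.next=prev(23) | reversed so far: 24 -> 23 -> 47 -> 32 -> 46 -> 22

24 -> 23 -> 47 -> 32 -> 46 -> 22 -> None


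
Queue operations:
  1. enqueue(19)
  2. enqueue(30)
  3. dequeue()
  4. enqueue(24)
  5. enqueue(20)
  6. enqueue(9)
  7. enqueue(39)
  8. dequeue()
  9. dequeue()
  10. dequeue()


enqueue(19) -> [19]
enqueue(30) -> [19, 30]
dequeue()->19, [30]
enqueue(24) -> [30, 24]
enqueue(20) -> [30, 24, 20]
enqueue(9) -> [30, 24, 20, 9]
enqueue(39) -> [30, 24, 20, 9, 39]
dequeue()->30, [24, 20, 9, 39]
dequeue()->24, [20, 9, 39]
dequeue()->20, [9, 39]

Final queue: [9, 39]


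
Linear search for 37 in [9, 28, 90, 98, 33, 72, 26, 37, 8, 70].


i=0: 9!=37
i=1: 28!=37
i=2: 90!=37
i=3: 98!=37
i=4: 33!=37
i=5: 72!=37
i=6: 26!=37
i=7: 37==37 found!

Found at 7, 8 comps


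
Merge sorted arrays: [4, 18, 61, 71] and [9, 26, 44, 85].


Take 4 from A
Take 9 from B
Take 18 from A
Take 26 from B
Take 44 from B
Take 61 from A
Take 71 from A

Merged: [4, 9, 18, 26, 44, 61, 71, 85]


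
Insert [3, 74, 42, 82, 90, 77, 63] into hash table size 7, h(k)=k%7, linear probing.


Insert 3: h=3 -> slot 3
Insert 74: h=4 -> slot 4
Insert 42: h=0 -> slot 0
Insert 82: h=5 -> slot 5
Insert 90: h=6 -> slot 6
Insert 77: h=0, 1 probes -> slot 1
Insert 63: h=0, 2 probes -> slot 2

Table: [42, 77, 63, 3, 74, 82, 90]


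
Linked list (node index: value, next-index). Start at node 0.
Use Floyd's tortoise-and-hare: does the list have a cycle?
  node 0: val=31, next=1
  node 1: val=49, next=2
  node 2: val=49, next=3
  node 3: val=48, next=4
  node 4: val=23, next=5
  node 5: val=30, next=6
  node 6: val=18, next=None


Floyd's tortoise (slow, +1) and hare (fast, +2):
  init: slow=0, fast=0
  step 1: slow=1, fast=2
  step 2: slow=2, fast=4
  step 3: slow=3, fast=6
  step 4: fast -> None, no cycle

Cycle: no


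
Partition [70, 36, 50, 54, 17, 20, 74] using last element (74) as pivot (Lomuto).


Pivot: 74
  70 <= 74: advance i (no swap)
  36 <= 74: advance i (no swap)
  50 <= 74: advance i (no swap)
  54 <= 74: advance i (no swap)
  17 <= 74: advance i (no swap)
  20 <= 74: advance i (no swap)
Place pivot at 6: [70, 36, 50, 54, 17, 20, 74]

Partitioned: [70, 36, 50, 54, 17, 20, 74]


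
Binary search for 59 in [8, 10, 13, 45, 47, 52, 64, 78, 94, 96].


Step 1: lo=0, hi=9, mid=4, val=47
Step 2: lo=5, hi=9, mid=7, val=78
Step 3: lo=5, hi=6, mid=5, val=52
Step 4: lo=6, hi=6, mid=6, val=64

Not found


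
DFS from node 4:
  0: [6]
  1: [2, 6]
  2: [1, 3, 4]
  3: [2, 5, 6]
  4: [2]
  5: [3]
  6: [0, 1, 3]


Visit 4, push [2]
Visit 2, push [3, 1]
Visit 1, push [6]
Visit 6, push [3, 0]
Visit 0, push []
Visit 3, push [5]
Visit 5, push []

DFS order: [4, 2, 1, 6, 0, 3, 5]


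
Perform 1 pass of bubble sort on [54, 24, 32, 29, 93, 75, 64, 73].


Initial: [54, 24, 32, 29, 93, 75, 64, 73]
Pass 1: [24, 32, 29, 54, 75, 64, 73, 93] (6 swaps)

After 1 pass: [24, 32, 29, 54, 75, 64, 73, 93]


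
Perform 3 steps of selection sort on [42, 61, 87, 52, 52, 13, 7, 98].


Initial: [42, 61, 87, 52, 52, 13, 7, 98]
Step 1: min=7 at 6
  Swap: [7, 61, 87, 52, 52, 13, 42, 98]
Step 2: min=13 at 5
  Swap: [7, 13, 87, 52, 52, 61, 42, 98]
Step 3: min=42 at 6
  Swap: [7, 13, 42, 52, 52, 61, 87, 98]

After 3 steps: [7, 13, 42, 52, 52, 61, 87, 98]


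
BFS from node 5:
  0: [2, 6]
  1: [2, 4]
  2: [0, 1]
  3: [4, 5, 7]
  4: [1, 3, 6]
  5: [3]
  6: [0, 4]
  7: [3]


Visit 5, enqueue [3]
Visit 3, enqueue [4, 7]
Visit 4, enqueue [1, 6]
Visit 7, enqueue []
Visit 1, enqueue [2]
Visit 6, enqueue [0]
Visit 2, enqueue []
Visit 0, enqueue []

BFS order: [5, 3, 4, 7, 1, 6, 2, 0]


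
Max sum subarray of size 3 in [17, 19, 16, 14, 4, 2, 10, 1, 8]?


[0:3]: 52
[1:4]: 49
[2:5]: 34
[3:6]: 20
[4:7]: 16
[5:8]: 13
[6:9]: 19

Max: 52 at [0:3]


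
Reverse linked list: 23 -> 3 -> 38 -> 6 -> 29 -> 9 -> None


Step 1: curr=23, set curr.next=prev(None) | reversed so far: 23
Step 2: curr=3, set curr.next=prev(23) | reversed so far: 3 -> 23
Step 3: curr=38, set curr.next=prev(3) | reversed so far: 38 -> 3 -> 23
Step 4: curr=6, set curr.next=prev(38) | reversed so far: 6 -> 38 -> 3 -> 23
Step 5: curr=29, set curr.next=prev(6) | reversed so far: 29 -> 6 -> 38 -> 3 -> 23
Step 6: curr=9, set curr.next=prev(29) | reversed so far: 9 -> 29 -> 6 -> 38 -> 3 -> 23

9 -> 29 -> 6 -> 38 -> 3 -> 23 -> None


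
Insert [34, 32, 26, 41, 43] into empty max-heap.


Insert 34: [34]
Insert 32: [34, 32]
Insert 26: [34, 32, 26]
Insert 41: [41, 34, 26, 32]
Insert 43: [43, 41, 26, 32, 34]

Final heap: [43, 41, 26, 32, 34]


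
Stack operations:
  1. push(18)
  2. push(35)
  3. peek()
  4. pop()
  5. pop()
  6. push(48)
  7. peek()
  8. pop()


push(18) -> [18]
push(35) -> [18, 35]
peek()->35
pop()->35, [18]
pop()->18, []
push(48) -> [48]
peek()->48
pop()->48, []

Final stack: []


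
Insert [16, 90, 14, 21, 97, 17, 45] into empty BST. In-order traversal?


Insert 16: root
Insert 90: R from 16
Insert 14: L from 16
Insert 21: R from 16 -> L from 90
Insert 97: R from 16 -> R from 90
Insert 17: R from 16 -> L from 90 -> L from 21
Insert 45: R from 16 -> L from 90 -> R from 21

In-order: [14, 16, 17, 21, 45, 90, 97]


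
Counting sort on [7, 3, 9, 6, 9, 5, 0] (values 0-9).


Input: [7, 3, 9, 6, 9, 5, 0]
Counts: [1, 0, 0, 1, 0, 1, 1, 1, 0, 2]

Sorted: [0, 3, 5, 6, 7, 9, 9]


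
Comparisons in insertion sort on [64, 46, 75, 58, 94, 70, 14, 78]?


Algorithm: insertion sort
Input: [64, 46, 75, 58, 94, 70, 14, 78]
Sorted: [14, 46, 58, 64, 70, 75, 78, 94]

17


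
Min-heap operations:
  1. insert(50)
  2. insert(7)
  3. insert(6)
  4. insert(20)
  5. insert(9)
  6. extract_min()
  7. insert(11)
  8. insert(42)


insert(50) -> [50]
insert(7) -> [7, 50]
insert(6) -> [6, 50, 7]
insert(20) -> [6, 20, 7, 50]
insert(9) -> [6, 9, 7, 50, 20]
extract_min()->6, [7, 9, 20, 50]
insert(11) -> [7, 9, 20, 50, 11]
insert(42) -> [7, 9, 20, 50, 11, 42]

Final heap: [7, 9, 20, 50, 11, 42]


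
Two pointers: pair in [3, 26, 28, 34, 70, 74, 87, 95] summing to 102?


lo=0(3)+hi=7(95)=98
lo=1(26)+hi=7(95)=121
lo=1(26)+hi=6(87)=113
lo=1(26)+hi=5(74)=100
lo=2(28)+hi=5(74)=102

Yes: 28+74=102


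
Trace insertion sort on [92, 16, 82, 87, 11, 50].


Initial: [92, 16, 82, 87, 11, 50]
Insert 16: [16, 92, 82, 87, 11, 50]
Insert 82: [16, 82, 92, 87, 11, 50]
Insert 87: [16, 82, 87, 92, 11, 50]
Insert 11: [11, 16, 82, 87, 92, 50]
Insert 50: [11, 16, 50, 82, 87, 92]

Sorted: [11, 16, 50, 82, 87, 92]


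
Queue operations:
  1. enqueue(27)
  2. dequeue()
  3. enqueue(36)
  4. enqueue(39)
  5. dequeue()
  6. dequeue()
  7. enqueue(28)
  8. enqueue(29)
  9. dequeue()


enqueue(27) -> [27]
dequeue()->27, []
enqueue(36) -> [36]
enqueue(39) -> [36, 39]
dequeue()->36, [39]
dequeue()->39, []
enqueue(28) -> [28]
enqueue(29) -> [28, 29]
dequeue()->28, [29]

Final queue: [29]


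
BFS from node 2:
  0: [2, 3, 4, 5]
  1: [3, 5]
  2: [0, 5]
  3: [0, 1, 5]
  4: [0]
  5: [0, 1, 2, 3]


Visit 2, enqueue [0, 5]
Visit 0, enqueue [3, 4]
Visit 5, enqueue [1]
Visit 3, enqueue []
Visit 4, enqueue []
Visit 1, enqueue []

BFS order: [2, 0, 5, 3, 4, 1]


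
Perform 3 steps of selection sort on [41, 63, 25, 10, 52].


Initial: [41, 63, 25, 10, 52]
Step 1: min=10 at 3
  Swap: [10, 63, 25, 41, 52]
Step 2: min=25 at 2
  Swap: [10, 25, 63, 41, 52]
Step 3: min=41 at 3
  Swap: [10, 25, 41, 63, 52]

After 3 steps: [10, 25, 41, 63, 52]


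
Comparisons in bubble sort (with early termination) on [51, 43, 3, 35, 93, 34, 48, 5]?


Algorithm: bubble sort (with early termination)
Input: [51, 43, 3, 35, 93, 34, 48, 5]
Sorted: [3, 5, 34, 35, 43, 48, 51, 93]

28


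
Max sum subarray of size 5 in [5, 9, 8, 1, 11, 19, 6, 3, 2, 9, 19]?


[0:5]: 34
[1:6]: 48
[2:7]: 45
[3:8]: 40
[4:9]: 41
[5:10]: 39
[6:11]: 39

Max: 48 at [1:6]


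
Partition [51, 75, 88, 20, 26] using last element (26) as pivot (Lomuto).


Pivot: 26
  20 <= 26: swap -> [20, 75, 88, 51, 26]
Place pivot at 1: [20, 26, 88, 51, 75]

Partitioned: [20, 26, 88, 51, 75]


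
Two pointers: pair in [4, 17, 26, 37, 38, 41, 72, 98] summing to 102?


lo=0(4)+hi=7(98)=102

Yes: 4+98=102


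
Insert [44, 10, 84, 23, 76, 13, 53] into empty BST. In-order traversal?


Insert 44: root
Insert 10: L from 44
Insert 84: R from 44
Insert 23: L from 44 -> R from 10
Insert 76: R from 44 -> L from 84
Insert 13: L from 44 -> R from 10 -> L from 23
Insert 53: R from 44 -> L from 84 -> L from 76

In-order: [10, 13, 23, 44, 53, 76, 84]


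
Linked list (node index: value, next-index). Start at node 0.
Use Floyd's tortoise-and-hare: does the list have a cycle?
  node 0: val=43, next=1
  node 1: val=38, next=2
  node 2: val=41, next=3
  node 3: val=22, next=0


Floyd's tortoise (slow, +1) and hare (fast, +2):
  init: slow=0, fast=0
  step 1: slow=1, fast=2
  step 2: slow=2, fast=0
  step 3: slow=3, fast=2
  step 4: slow=0, fast=0
  slow == fast at node 0: cycle detected

Cycle: yes
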